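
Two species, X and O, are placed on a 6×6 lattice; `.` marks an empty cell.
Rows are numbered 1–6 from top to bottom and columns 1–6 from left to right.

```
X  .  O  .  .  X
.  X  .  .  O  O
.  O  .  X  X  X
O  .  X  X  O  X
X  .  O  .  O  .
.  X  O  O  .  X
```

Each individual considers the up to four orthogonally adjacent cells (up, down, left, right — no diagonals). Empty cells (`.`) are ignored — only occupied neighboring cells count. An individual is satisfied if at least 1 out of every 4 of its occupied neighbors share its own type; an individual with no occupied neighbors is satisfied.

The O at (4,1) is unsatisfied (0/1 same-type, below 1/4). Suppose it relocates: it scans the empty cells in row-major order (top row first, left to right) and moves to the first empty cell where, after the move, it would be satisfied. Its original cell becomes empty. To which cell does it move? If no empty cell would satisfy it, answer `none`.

(1,2)

Vacating (4,1). Empty cells in order:
  (1,2): 1/3 same-type → satisfied — stop here.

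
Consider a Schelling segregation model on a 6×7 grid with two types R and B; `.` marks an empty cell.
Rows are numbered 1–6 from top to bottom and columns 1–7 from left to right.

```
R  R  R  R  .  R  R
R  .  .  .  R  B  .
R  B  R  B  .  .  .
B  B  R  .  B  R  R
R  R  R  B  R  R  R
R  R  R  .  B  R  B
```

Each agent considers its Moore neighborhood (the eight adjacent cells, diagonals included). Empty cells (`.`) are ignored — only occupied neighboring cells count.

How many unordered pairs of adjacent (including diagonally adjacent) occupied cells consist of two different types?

Scan each occupied cell's neighbors to the right and below (and the two forward diagonals) so each pair is counted once.
From row 1: 2 unlike of 10 pairs (running 2/10).
From row 2: 3 unlike of 4 pairs (running 5/14).
From row 3: 8 unlike of 12 pairs (running 13/26).
From row 4: 10 unlike of 20 pairs (running 23/46).
From row 5: 7 unlike of 22 pairs (running 30/68).
From row 6: 2 unlike of 4 pairs (running 32/72).
Total adjacent occupied pairs: 72; unlike-type pairs: 32.

32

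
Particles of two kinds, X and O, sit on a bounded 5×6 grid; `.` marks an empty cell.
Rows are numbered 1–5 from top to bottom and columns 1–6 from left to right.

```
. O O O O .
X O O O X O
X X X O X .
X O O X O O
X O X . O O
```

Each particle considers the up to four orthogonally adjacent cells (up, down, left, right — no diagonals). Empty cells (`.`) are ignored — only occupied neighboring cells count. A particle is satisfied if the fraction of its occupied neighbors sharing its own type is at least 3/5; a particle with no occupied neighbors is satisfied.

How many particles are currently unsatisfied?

(1,2)O 2/2 ✓
(1,3)O 3/3 ✓
(1,4)O 3/3 ✓
(1,5)O 1/2 ✗
(2,1)X 1/2 ✗
(2,2)O 2/4 ✗
(2,3)O 3/4 ✓
(2,4)O 3/4 ✓
(2,5)X 1/4 ✗
(2,6)O 0/1 ✗
(3,1)X 3/3 ✓
(3,2)X 2/4 ✗
(3,3)X 1/4 ✗
(3,4)O 1/4 ✗
(3,5)X 1/3 ✗
(4,1)X 2/3 ✓
(4,2)O 2/4 ✗
(4,3)O 1/4 ✗
(4,4)X 0/3 ✗
(4,5)O 2/4 ✗
(4,6)O 2/2 ✓
(5,1)X 1/2 ✗
(5,2)O 1/3 ✗
(5,3)X 0/2 ✗
(5,5)O 2/2 ✓
(5,6)O 2/2 ✓
Unsatisfied: (1,5), (2,1), (2,2), (2,5), (2,6), (3,2), (3,3), (3,4), (3,5), (4,2), (4,3), (4,4), (4,5), (5,1), (5,2), (5,3) — 16 in total.

16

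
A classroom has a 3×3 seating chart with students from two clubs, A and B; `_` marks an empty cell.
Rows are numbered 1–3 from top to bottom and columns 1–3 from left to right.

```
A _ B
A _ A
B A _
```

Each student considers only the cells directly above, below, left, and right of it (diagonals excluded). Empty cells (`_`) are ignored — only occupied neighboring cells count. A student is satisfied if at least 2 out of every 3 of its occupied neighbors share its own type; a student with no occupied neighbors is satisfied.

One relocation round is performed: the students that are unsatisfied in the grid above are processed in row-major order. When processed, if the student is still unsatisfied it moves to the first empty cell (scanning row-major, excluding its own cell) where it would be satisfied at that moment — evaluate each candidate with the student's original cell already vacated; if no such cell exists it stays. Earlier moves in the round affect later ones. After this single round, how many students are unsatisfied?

2

Initially unsatisfied (in order): (1,3), (2,1), (2,3), (3,1), (3,2).
  (1,3): no empty cell satisfies it; stays.
  (2,1) → (2,2).
  (2,3) → (1,2).
  (3,1): no empty cell satisfies it; stays.
  (3,2) → (2,1).
Resulting grid:
A A B
A A _
B _ _
Unsatisfied now: (1,3), (3,1).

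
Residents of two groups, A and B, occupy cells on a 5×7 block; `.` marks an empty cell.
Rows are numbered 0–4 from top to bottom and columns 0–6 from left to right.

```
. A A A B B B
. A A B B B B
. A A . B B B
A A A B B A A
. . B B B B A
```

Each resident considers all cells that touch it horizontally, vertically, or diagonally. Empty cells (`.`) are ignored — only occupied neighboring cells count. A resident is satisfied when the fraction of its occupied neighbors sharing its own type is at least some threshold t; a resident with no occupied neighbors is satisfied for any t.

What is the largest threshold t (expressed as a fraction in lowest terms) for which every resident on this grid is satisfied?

1/4

Row 0: (0,1)A 3/3 · (0,2)A 4/5 · (0,3)A 2/5 · (0,4)B 4/5 · (0,5)B 5/5 · (0,6)B 3/3
Row 1: (1,1)A 5/5 · (1,2)A 6/7 · (1,3)B 3/7 · (1,4)B 6/7 · (1,5)B 8/8 · (1,6)B 5/5
Row 2: (2,1)A 6/6 · (2,2)A 5/7 · (2,4)B 6/7 · (2,5)B 6/8 · (2,6)B 3/5
Row 3: (3,0)A 2/2 · (3,1)A 4/5 · (3,2)A 3/6 · (3,3)B 5/7 · (3,4)B 6/7 · (3,5)A 2/8 · (3,6)A 2/5
Row 4: (4,2)B 2/4 · (4,3)B 4/5 · (4,4)B 4/5 · (4,5)B 2/5 · (4,6)A 2/3
The smallest same-type fraction is 2/8 at (3,5), which reduces to 1/4. Any threshold above that leaves this resident unsatisfied.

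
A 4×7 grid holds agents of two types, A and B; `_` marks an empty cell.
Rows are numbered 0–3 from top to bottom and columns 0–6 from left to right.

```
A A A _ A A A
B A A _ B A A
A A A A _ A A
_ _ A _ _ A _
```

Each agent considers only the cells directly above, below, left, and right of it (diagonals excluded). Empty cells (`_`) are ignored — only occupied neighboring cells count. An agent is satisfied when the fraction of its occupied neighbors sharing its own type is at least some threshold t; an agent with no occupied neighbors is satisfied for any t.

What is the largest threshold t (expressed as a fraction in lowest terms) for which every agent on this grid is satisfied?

(0,0)A 1/2
(0,1)A 3/3
(0,2)A 2/2
(0,4)A 1/2
(0,5)A 3/3
(0,6)A 2/2
(1,0)B 0/3
(1,1)A 3/4
(1,2)A 3/3
(1,4)B 0/2
(1,5)A 3/4
(1,6)A 3/3
(2,0)A 1/2
(2,1)A 3/3
(2,2)A 4/4
(2,3)A 1/1
(2,5)A 3/3
(2,6)A 2/2
(3,2)A 1/1
(3,5)A 1/1
The smallest same-type fraction is 0/3 at (1,0), which reduces to 0/1. Any threshold above that leaves this agent unsatisfied.

0/1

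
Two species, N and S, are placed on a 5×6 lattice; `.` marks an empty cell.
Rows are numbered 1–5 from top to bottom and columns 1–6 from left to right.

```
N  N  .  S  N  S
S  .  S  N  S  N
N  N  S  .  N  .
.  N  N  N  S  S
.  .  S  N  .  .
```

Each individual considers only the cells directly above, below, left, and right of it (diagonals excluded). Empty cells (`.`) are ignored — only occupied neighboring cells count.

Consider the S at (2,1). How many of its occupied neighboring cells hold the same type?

Occupied neighbors of (2,1): (1,1)=N, (3,1)=N.
Same type (S): 0 of 2.

0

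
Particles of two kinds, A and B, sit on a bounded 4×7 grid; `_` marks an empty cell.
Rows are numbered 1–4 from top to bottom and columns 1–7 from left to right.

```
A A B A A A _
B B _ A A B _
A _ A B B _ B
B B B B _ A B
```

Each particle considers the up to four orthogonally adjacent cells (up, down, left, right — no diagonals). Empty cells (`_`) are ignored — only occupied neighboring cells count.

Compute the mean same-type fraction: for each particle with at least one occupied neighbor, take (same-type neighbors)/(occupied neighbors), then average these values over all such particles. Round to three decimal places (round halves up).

0.485

Row 1: (1,1)A 1/2 · (1,2)A 1/3 · (1,3)B 0/2 · (1,4)A 2/3 · (1,5)A 3/3 · (1,6)A 1/2
Row 2: (2,1)B 1/3 · (2,2)B 1/2 · (2,4)A 2/3 · (2,5)A 2/4 · (2,6)B 0/2
Row 3: (3,1)A 0/2 · (3,3)A 0/2 · (3,4)B 2/4 · (3,5)B 1/2 · (3,7)B 1/1
Row 4: (4,1)B 1/2 · (4,2)B 2/2 · (4,3)B 2/3 · (4,4)B 2/2 · (4,6)A 0/1 · (4,7)B 1/2
Sum over 22 particles: 1/2 + 1/3 + 0/2 + 2/3 + 3/3 + 1/2 + 1/3 + 1/2 + 2/3 + 2/4 + 0/2 + 0/2 + 0/2 + 2/4 + 1/2 + 1/1 + 1/2 + 2/2 + 2/3 + 2/2 + 0/1 + 1/2 = 32/3; mean = 32/3 ÷ 22 = 16/33 = 0.484848… → 0.485.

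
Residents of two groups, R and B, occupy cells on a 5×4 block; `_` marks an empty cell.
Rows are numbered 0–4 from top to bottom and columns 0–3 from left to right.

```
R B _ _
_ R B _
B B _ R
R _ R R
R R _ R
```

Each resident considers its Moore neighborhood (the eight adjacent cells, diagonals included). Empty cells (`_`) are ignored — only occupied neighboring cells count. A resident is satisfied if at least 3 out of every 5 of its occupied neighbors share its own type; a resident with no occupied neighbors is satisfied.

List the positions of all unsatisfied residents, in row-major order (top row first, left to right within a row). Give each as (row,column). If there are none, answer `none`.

Row 0: (0,0)R 1/2 unhappy · (0,1)B 1/3 unhappy
Row 1: (1,1)R 1/5 unhappy · (1,2)B 2/4 unhappy
Row 2: (2,0)B 1/3 unhappy · (2,1)B 2/5 unhappy · (2,3)R 2/3 ok
Row 3: (3,0)R 2/4 unhappy · (3,2)R 4/5 ok · (3,3)R 3/3 ok
Row 4: (4,0)R 2/2 ok · (4,1)R 3/3 ok · (4,3)R 2/2 ok

(0,0), (0,1), (1,1), (1,2), (2,0), (2,1), (3,0)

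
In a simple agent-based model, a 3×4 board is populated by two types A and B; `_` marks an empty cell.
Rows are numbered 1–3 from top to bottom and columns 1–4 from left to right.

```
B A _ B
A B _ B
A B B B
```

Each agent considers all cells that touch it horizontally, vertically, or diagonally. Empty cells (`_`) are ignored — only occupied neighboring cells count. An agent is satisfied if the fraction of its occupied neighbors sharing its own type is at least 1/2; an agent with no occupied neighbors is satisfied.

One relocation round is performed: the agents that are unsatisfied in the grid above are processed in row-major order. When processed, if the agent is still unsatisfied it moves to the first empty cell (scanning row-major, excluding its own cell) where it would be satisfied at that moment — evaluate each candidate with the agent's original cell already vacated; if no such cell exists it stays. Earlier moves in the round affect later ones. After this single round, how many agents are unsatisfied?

0

Initially unsatisfied (in order): (1,1), (1,2), (2,1), (3,1).
  (1,1) → (1,3).
  (1,2) → (1,1).
  (2,1): now satisfied by earlier moves; stays.
  (3,1) → (1,2).
Resulting grid:
A A B B
A B _ B
_ B B B
All satisfied now.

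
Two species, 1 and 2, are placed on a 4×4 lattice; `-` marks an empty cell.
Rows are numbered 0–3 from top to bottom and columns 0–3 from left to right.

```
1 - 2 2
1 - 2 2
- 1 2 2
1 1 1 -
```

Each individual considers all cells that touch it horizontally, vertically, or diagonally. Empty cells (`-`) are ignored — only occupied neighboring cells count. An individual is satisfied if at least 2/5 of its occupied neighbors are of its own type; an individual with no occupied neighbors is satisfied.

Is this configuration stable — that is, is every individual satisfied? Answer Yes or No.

Row 0: (0,0)1 1/1 satisfied · (0,2)2 3/3 satisfied · (0,3)2 3/3 satisfied
Row 1: (1,0)1 2/2 satisfied · (1,2)2 5/6 satisfied · (1,3)2 5/5 satisfied
Row 2: (2,1)1 4/6 satisfied · (2,2)2 3/6 satisfied · (2,3)2 3/4 satisfied
Row 3: (3,0)1 2/2 satisfied · (3,1)1 3/4 satisfied · (3,2)1 2/4 satisfied
All meet the threshold, so the configuration is stable.

Yes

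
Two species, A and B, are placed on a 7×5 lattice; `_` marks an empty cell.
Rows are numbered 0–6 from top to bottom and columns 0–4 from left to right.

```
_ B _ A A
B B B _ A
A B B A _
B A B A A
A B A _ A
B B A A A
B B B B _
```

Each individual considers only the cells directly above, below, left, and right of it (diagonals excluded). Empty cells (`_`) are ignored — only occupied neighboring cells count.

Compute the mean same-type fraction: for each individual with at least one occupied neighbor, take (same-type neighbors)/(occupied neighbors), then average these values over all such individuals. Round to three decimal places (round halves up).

(0,1)B 1/1
(0,3)A 1/1
(0,4)A 2/2
(1,0)B 1/2
(1,1)B 4/4
(1,2)B 2/2
(1,4)A 1/1
(2,0)A 0/3
(2,1)B 2/4
(2,2)B 3/4
(2,3)A 1/2
(3,0)B 0/3
(3,1)A 0/4
(3,2)B 1/4
(3,3)A 2/3
(3,4)A 2/2
(4,0)A 0/3
(4,1)B 1/4
(4,2)A 1/3
(4,4)A 2/2
(5,0)B 2/3
(5,1)B 3/4
(5,2)A 2/4
(5,3)A 2/3
(5,4)A 2/2
(6,0)B 2/2
(6,1)B 3/3
(6,2)B 2/3
(6,3)B 1/2
Sum over 29 individuals: 1/1 + 1/1 + 2/2 + 1/2 + 4/4 + 2/2 + 1/1 + 0/3 + 2/4 + 3/4 + 1/2 + 0/3 + 0/4 + 1/4 + 2/3 + 2/2 + 0/3 + 1/4 + 1/3 + 2/2 + 2/3 + 3/4 + 2/4 + 2/3 + 2/2 + 2/2 + 3/3 + 2/3 + 1/2 = 37/2; mean = 37/2 ÷ 29 = 37/58 = 0.637931… → 0.638.

0.638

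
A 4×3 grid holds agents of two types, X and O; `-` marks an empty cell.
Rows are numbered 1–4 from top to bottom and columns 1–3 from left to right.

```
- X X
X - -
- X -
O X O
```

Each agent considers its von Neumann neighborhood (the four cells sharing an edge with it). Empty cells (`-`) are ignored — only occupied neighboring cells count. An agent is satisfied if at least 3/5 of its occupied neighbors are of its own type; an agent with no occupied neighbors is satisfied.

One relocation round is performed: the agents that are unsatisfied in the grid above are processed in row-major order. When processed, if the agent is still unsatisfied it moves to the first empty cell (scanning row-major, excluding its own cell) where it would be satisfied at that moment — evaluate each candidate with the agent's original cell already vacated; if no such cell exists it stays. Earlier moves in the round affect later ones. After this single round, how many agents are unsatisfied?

0

Initially unsatisfied (in order): (4,1), (4,2), (4,3).
  (4,1): no empty cell satisfies it; stays.
  (4,2) → (1,1).
  (4,3): now satisfied by earlier moves; stays.
Resulting grid:
X X X
X - -
- X -
O - O
All satisfied now.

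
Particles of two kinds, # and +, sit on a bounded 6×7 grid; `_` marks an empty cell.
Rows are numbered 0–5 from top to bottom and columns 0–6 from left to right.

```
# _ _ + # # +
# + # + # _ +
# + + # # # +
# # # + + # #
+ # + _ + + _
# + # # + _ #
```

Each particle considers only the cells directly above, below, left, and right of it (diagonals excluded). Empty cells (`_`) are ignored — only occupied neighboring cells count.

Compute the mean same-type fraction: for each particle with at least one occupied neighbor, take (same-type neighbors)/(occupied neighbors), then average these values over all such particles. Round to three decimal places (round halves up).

Row 0: (0,0)# 1/1 · (0,3)+ 1/2 · (0,4)# 2/3 · (0,5)# 1/2 · (0,6)+ 1/2
Row 1: (1,0)# 2/3 · (1,1)+ 1/3 · (1,2)# 0/3 · (1,3)+ 1/4 · (1,4)# 2/3 · (1,6)+ 2/2
Row 2: (2,0)# 2/3 · (2,1)+ 2/4 · (2,2)+ 1/4 · (2,3)# 1/4 · (2,4)# 3/4 · (2,5)# 2/3 · (2,6)+ 1/3
Row 3: (3,0)# 2/3 · (3,1)# 3/4 · (3,2)# 1/4 · (3,3)+ 1/3 · (3,4)+ 2/4 · (3,5)# 2/4 · (3,6)# 1/2
Row 4: (4,0)+ 0/3 · (4,1)# 1/4 · (4,2)+ 0/3 · (4,4)+ 3/3 · (4,5)+ 1/2
Row 5: (5,0)# 0/2 · (5,1)+ 0/3 · (5,2)# 1/3 · (5,3)# 1/2 · (5,4)+ 1/2 · (5,6)# — no occupied neighbors
Sum over 35 particles: 1/1 + 1/2 + 2/3 + 1/2 + 1/2 + 2/3 + 1/3 + 0/3 + 1/4 + 2/3 + 2/2 + 2/3 + 2/4 + 1/4 + 1/4 + 3/4 + 2/3 + 1/3 + 2/3 + 3/4 + 1/4 + 1/3 + 2/4 + 2/4 + 1/2 + 0/3 + 1/4 + 0/3 + 3/3 + 1/2 + 0/2 + 0/3 + 1/3 + 1/2 + 1/2 = 193/12; mean = 193/12 ÷ 35 = 193/420 = 0.459523… → 0.460.

0.460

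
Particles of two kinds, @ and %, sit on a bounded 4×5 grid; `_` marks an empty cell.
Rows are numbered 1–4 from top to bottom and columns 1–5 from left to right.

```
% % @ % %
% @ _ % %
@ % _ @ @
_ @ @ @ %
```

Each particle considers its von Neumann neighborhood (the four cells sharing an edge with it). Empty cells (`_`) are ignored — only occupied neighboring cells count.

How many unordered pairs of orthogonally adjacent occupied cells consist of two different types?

Scan each occupied cell's neighbors to the right and below so each pair is counted once.
From row 1: 3 unlike of 8 pairs (running 3/8).
From row 2: 5 unlike of 6 pairs (running 8/14).
From row 3: 3 unlike of 5 pairs (running 11/19).
From row 4: 1 unlike of 3 pairs (running 12/22).
Total adjacent occupied pairs: 22; unlike-type pairs: 12.

12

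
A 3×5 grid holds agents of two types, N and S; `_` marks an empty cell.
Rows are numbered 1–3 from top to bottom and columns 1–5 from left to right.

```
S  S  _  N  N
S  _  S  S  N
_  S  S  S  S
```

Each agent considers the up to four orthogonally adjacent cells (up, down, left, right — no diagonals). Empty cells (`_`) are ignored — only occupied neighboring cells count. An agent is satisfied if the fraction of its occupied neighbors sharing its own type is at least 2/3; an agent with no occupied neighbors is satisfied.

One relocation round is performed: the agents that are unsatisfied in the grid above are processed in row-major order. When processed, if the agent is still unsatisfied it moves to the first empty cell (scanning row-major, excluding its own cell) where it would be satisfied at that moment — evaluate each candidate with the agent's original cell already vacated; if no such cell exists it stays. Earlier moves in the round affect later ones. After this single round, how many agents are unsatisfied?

Initially unsatisfied (in order): (1,4), (2,4), (2,5), (3,5).
  (1,4): no empty cell satisfies it; stays.
  (2,4) → (1,3).
  (2,5): no empty cell satisfies it; stays.
  (3,5) → (2,2).
Resulting grid:
S S S N N
S S S _ N
_ S S S _
Unsatisfied now: (1,4).

1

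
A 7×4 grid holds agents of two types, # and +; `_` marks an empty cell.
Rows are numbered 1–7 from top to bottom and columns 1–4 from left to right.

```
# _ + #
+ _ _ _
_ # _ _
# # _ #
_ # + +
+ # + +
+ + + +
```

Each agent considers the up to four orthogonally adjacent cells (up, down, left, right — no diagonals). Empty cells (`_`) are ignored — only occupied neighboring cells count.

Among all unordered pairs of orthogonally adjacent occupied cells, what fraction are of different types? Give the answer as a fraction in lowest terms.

Scan each occupied cell's neighbors to the right and below so each pair is counted once.
Row 1: #(1,1)–+(2,1)≠ +(1,3)–#(1,4)≠  → 2/2 unlike.
Row 3: #(3,2)–#(4,2)=  → 0/1 unlike.
Row 4: #(4,1)–#(4,2)= #(4,2)–#(5,2)= #(4,4)–+(5,4)≠  → 1/3 unlike.
Row 5: #(5,2)–+(5,3)≠ #(5,2)–#(6,2)= +(5,3)–+(5,4)= +(5,3)–+(6,3)= +(5,4)–+(6,4)=  → 1/5 unlike.
Row 6: +(6,1)–#(6,2)≠ +(6,1)–+(7,1)= #(6,2)–+(6,3)≠ #(6,2)–+(7,2)≠ +(6,3)–+(6,4)= +(6,3)–+(7,3)= +(6,4)–+(7,4)=  → 3/7 unlike.
Row 7: +(7,1)–+(7,2)= +(7,2)–+(7,3)= +(7,3)–+(7,4)=  → 0/3 unlike.
Total adjacent occupied pairs: 21; unlike-type pairs: 7.
7/21 reduces to 1/3.

1/3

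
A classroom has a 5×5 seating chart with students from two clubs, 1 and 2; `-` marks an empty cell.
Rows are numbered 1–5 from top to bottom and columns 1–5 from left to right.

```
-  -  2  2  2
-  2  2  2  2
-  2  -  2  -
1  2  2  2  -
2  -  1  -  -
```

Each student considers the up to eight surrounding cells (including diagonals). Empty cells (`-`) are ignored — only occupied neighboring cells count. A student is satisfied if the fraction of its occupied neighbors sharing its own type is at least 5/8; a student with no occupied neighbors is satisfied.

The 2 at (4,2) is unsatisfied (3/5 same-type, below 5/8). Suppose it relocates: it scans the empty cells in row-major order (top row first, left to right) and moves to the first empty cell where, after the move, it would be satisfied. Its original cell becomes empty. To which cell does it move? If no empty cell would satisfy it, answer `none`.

(1,1)

Vacating (4,2). Empty cells in order:
  (1,1): 1/1 same-type → satisfied — stop here.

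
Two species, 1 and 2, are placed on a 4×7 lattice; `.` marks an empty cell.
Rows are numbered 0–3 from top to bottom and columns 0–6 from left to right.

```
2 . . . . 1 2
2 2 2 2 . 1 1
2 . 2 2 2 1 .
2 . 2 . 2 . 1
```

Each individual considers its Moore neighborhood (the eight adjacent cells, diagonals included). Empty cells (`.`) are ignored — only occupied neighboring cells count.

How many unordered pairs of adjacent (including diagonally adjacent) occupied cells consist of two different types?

6

Scan each occupied cell's neighbors to the right and below (and the two forward diagonals) so each pair is counted once.
From row 0: 3 unlike of 7 pairs (running 3/7).
From row 1: 1 unlike of 15 pairs (running 4/22).
From row 2: 2 unlike of 10 pairs (running 6/32).
Total adjacent occupied pairs: 32; unlike-type pairs: 6.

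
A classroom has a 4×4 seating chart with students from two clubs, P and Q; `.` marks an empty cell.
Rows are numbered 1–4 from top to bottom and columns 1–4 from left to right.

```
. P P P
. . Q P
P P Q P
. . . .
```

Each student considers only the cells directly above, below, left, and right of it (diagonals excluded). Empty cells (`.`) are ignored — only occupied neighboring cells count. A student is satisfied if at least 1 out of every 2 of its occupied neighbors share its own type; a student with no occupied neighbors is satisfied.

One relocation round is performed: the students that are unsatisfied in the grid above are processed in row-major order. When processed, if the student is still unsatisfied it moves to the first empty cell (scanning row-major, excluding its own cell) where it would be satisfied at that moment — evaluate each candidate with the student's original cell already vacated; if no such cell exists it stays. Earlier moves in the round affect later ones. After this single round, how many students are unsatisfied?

Initially unsatisfied (in order): (2,3), (3,3).
  (2,3) → (4,3).
  (3,3) → (4,2).
Resulting grid:
. P P P
. . . P
P P . P
. Q Q .
All satisfied now.

0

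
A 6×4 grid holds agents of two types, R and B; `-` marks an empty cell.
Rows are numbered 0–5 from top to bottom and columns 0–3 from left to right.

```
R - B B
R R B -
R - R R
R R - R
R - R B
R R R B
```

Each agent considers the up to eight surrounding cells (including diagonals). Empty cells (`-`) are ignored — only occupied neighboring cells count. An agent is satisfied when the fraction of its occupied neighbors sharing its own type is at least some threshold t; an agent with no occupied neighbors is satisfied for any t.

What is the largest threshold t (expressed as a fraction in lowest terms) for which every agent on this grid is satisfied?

1/4

(0,0)R 2/2
(0,2)B 2/3
(0,3)B 2/2
(1,0)R 3/3
(1,1)R 4/6
(1,2)B 2/5
(2,0)R 4/4
(2,2)R 4/5
(2,3)R 2/3
(3,0)R 3/3
(3,1)R 5/5
(3,3)R 3/4
(4,0)R 4/4
(4,2)R 4/6
(4,3)B 1/4
(5,0)R 2/2
(5,1)R 4/4
(5,2)R 2/4
(5,3)B 1/3
The smallest same-type fraction is 1/4 at (4,3), which reduces to 1/4. Any threshold above that leaves this agent unsatisfied.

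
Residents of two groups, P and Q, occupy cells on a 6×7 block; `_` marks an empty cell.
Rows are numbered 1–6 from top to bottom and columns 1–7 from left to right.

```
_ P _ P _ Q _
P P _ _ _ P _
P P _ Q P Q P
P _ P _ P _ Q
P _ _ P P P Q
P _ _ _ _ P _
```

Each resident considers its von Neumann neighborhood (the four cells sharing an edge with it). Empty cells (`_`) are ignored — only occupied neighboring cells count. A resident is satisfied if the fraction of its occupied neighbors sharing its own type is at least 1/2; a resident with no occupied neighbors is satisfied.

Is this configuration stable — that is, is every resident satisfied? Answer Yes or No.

No

Row 1: (1,2)P 1/1 ok · (1,4)P 0/0 ok · (1,6)Q 0/1 unhappy
Row 2: (2,1)P 2/2 ok · (2,2)P 3/3 ok · (2,6)P 0/2 unhappy
Row 3: (3,1)P 3/3 ok · (3,2)P 2/2 ok · (3,4)Q 0/1 unhappy · (3,5)P 1/3 unhappy · (3,6)Q 0/3 unhappy · (3,7)P 0/2 unhappy
Row 4: (4,1)P 2/2 ok · (4,3)P 0/0 ok · (4,5)P 2/2 ok · (4,7)Q 1/2 ok
Row 5: (5,1)P 2/2 ok · (5,4)P 1/1 ok · (5,5)P 3/3 ok · (5,6)P 2/3 ok · (5,7)Q 1/2 ok
Row 6: (6,1)P 1/1 ok · (6,6)P 1/1 ok
For instance (1,6) has only 0/1 same-type neighbors, below 1/2.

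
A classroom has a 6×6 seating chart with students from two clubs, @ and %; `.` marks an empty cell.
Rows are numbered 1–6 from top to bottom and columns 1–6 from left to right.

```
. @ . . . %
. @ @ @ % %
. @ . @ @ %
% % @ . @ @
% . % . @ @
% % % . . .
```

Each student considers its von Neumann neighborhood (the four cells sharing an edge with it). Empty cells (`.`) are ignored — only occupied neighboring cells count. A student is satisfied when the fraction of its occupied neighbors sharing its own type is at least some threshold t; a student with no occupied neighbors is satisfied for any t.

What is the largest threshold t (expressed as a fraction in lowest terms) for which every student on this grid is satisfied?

Row 1: (1,2)@ 1/1 · (1,6)% 1/1
Row 2: (2,2)@ 3/3 · (2,3)@ 2/2 · (2,4)@ 2/3 · (2,5)% 1/3 · (2,6)% 3/3
Row 3: (3,2)@ 1/2 · (3,4)@ 2/2 · (3,5)@ 2/4 · (3,6)% 1/3
Row 4: (4,1)% 2/2 · (4,2)% 1/3 · (4,3)@ 0/2 · (4,5)@ 3/3 · (4,6)@ 2/3
Row 5: (5,1)% 2/2 · (5,3)% 1/2 · (5,5)@ 2/2 · (5,6)@ 2/2
Row 6: (6,1)% 2/2 · (6,2)% 2/2 · (6,3)% 2/2
The smallest same-type fraction is 0/2 at (4,3), which reduces to 0/1. Any threshold above that leaves this student unsatisfied.

0/1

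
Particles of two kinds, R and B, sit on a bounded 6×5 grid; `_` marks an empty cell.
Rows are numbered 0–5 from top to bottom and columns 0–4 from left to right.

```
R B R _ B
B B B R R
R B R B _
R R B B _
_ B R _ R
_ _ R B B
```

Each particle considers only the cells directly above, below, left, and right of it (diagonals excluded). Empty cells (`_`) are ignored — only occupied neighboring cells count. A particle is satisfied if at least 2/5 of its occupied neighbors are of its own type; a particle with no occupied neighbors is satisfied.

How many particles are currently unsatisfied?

16

(0,0)R 0/2 unhappy
(0,1)B 1/3 unhappy
(0,2)R 0/2 unhappy
(0,4)B 0/1 unhappy
(1,0)B 1/3 unhappy
(1,1)B 4/4 ok
(1,2)B 1/4 unhappy
(1,3)R 1/3 unhappy
(1,4)R 1/2 ok
(2,0)R 1/3 unhappy
(2,1)B 1/4 unhappy
(2,2)R 0/4 unhappy
(2,3)B 1/3 unhappy
(3,0)R 2/2 ok
(3,1)R 1/4 unhappy
(3,2)B 1/4 unhappy
(3,3)B 2/2 ok
(4,1)B 0/2 unhappy
(4,2)R 1/3 unhappy
(4,4)R 0/1 unhappy
(5,2)R 1/2 ok
(5,3)B 1/2 ok
(5,4)B 1/2 ok
Unsatisfied: (0,0), (0,1), (0,2), (0,4), (1,0), (1,2), (1,3), (2,0), (2,1), (2,2), (2,3), (3,1), (3,2), (4,1), (4,2), (4,4) — 16 in total.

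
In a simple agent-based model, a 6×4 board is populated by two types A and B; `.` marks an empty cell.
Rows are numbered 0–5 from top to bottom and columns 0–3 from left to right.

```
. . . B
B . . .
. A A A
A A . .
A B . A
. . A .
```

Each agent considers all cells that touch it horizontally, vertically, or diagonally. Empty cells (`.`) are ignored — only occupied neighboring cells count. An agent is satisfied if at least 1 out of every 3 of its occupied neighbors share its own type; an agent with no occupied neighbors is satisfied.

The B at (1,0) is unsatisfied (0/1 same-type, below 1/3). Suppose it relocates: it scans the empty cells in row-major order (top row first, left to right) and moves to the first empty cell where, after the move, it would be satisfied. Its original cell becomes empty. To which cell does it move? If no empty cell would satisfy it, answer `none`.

(0,0)

Vacating (1,0). Empty cells in order:
  (0,0): 0/0 same-type → satisfied — stop here.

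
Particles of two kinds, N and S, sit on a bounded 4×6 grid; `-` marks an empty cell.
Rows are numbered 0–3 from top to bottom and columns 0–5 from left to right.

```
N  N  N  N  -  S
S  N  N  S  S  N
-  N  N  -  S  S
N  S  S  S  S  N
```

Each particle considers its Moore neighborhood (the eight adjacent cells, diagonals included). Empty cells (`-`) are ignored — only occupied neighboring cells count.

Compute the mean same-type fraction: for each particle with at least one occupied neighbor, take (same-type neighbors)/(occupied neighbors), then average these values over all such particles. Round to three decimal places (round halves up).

0.526

Row 0: (0,0)N 2/3 · (0,1)N 4/5 · (0,2)N 4/5 · (0,3)N 2/4 · (0,5)S 1/2
Row 1: (1,0)S 0/4 · (1,1)N 6/7 · (1,2)N 6/7 · (1,3)S 2/6 · (1,4)S 4/6 · (1,5)N 0/4
Row 2: (2,1)N 4/7 · (2,2)N 3/7 · (2,4)S 5/7 · (2,5)S 3/5
Row 3: (3,0)N 1/2 · (3,1)S 1/4 · (3,2)S 2/4 · (3,3)S 3/4 · (3,4)S 3/4 · (3,5)N 0/3
Sum over 21 particles: 2/3 + 4/5 + 4/5 + 2/4 + 1/2 + 0/4 + 6/7 + 6/7 + 2/6 + 4/6 + 0/4 + 4/7 + 3/7 + 5/7 + 3/5 + 1/2 + 1/4 + 2/4 + 3/4 + 3/4 + 0/3 = 4639/420; mean = 4639/420 ÷ 21 = 4639/8820 = 0.525963… → 0.526.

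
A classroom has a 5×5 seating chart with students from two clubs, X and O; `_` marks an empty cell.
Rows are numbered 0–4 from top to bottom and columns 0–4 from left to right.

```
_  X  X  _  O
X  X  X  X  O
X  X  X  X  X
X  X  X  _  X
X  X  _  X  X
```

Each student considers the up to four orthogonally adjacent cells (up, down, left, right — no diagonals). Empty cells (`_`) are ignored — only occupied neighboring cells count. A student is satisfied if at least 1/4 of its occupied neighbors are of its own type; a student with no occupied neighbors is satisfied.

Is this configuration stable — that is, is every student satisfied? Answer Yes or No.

Yes

(0,1)X 2/2 satisfied
(0,2)X 2/2 satisfied
(0,4)O 1/1 satisfied
(1,0)X 2/2 satisfied
(1,1)X 4/4 satisfied
(1,2)X 4/4 satisfied
(1,3)X 2/3 satisfied
(1,4)O 1/3 satisfied
(2,0)X 3/3 satisfied
(2,1)X 4/4 satisfied
(2,2)X 4/4 satisfied
(2,3)X 3/3 satisfied
(2,4)X 2/3 satisfied
(3,0)X 3/3 satisfied
(3,1)X 4/4 satisfied
(3,2)X 2/2 satisfied
(3,4)X 2/2 satisfied
(4,0)X 2/2 satisfied
(4,1)X 2/2 satisfied
(4,3)X 1/1 satisfied
(4,4)X 2/2 satisfied
All meet the threshold, so the configuration is stable.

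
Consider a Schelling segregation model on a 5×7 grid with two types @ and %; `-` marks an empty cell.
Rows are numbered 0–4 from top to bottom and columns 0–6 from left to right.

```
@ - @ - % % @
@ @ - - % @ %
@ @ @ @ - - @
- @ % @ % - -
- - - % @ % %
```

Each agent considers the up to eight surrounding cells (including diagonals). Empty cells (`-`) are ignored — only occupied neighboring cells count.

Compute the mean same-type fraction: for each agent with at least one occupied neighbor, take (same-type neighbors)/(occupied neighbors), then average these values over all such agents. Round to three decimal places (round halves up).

(0,0)@ 2/2
(0,2)@ 1/1
(0,4)% 2/3
(0,5)% 3/5
(0,6)@ 1/3
(1,0)@ 4/4
(1,1)@ 6/6
(1,4)% 2/4
(1,5)@ 2/6
(1,6)% 1/4
(2,0)@ 4/4
(2,1)@ 5/6
(2,2)@ 5/6
(2,3)@ 2/5
(2,6)@ 1/2
(3,1)@ 3/4
(3,2)% 1/6
(3,3)@ 3/6
(3,4)% 2/5
(4,3)% 2/4
(4,4)@ 1/4
(4,5)% 2/3
(4,6)% 1/1
Sum over 23 agents: 2/2 + 1/1 + 2/3 + 3/5 + 1/3 + 4/4 + 6/6 + 2/4 + 2/6 + 1/4 + 4/4 + 5/6 + 5/6 + 2/5 + 1/2 + 3/4 + 1/6 + 3/6 + 2/5 + 2/4 + 1/4 + 2/3 + 1/1 = 869/60; mean = 869/60 ÷ 23 = 869/1380 = 0.629710… → 0.630.

0.630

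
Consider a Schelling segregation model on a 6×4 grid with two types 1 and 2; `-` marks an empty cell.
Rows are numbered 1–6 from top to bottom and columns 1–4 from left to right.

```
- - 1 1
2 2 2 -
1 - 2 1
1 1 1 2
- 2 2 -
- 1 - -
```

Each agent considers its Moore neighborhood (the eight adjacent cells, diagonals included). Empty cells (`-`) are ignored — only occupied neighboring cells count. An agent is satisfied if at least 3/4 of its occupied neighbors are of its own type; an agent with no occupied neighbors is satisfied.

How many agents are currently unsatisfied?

15

Row 1: (1,3)1 1/3 ✗ · (1,4)1 1/2 ✗
Row 2: (2,1)2 1/2 ✗ · (2,2)2 3/5 ✗ · (2,3)2 2/5 ✗
Row 3: (3,1)1 2/4 ✗ · (3,3)2 3/6 ✗ · (3,4)1 1/4 ✗
Row 4: (4,1)1 2/3 ✗ · (4,2)1 3/6 ✗ · (4,3)1 2/6 ✗ · (4,4)2 2/4 ✗
Row 5: (5,2)2 1/5 ✗ · (5,3)2 2/5 ✗
Row 6: (6,2)1 0/2 ✗
Unsatisfied: (1,3), (1,4), (2,1), (2,2), (2,3), (3,1), (3,3), (3,4), (4,1), (4,2), (4,3), (4,4), (5,2), (5,3), (6,2) — 15 in total.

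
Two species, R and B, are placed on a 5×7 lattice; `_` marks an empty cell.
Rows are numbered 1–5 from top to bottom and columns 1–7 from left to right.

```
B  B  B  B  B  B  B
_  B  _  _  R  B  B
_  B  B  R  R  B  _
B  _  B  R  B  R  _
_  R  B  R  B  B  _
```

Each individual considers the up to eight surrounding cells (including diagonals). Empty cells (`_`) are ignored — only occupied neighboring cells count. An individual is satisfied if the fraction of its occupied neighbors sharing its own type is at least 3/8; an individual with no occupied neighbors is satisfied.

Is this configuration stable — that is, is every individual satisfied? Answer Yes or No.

No

Row 1: (1,1)B 2/2 satisfied · (1,2)B 3/3 satisfied · (1,3)B 3/3 satisfied · (1,4)B 2/3 satisfied · (1,5)B 3/4 satisfied · (1,6)B 4/5 satisfied · (1,7)B 3/3 satisfied
Row 2: (2,2)B 5/5 satisfied · (2,5)R 2/7 not · (2,6)B 5/7 satisfied · (2,7)B 4/4 satisfied
Row 3: (3,2)B 4/4 satisfied · (3,3)B 3/5 satisfied · (3,4)R 3/6 satisfied · (3,5)R 4/7 satisfied · (3,6)B 3/6 satisfied
Row 4: (4,1)B 1/2 satisfied · (4,3)B 3/7 satisfied · (4,4)R 3/8 satisfied · (4,5)B 3/8 satisfied · (4,6)R 1/5 not
Row 5: (5,2)R 0/3 not · (5,3)B 1/4 not · (5,4)R 1/5 not · (5,5)B 2/5 satisfied · (5,6)B 2/3 satisfied
For instance (2,5) has only 2/7 same-type neighbors, below 3/8.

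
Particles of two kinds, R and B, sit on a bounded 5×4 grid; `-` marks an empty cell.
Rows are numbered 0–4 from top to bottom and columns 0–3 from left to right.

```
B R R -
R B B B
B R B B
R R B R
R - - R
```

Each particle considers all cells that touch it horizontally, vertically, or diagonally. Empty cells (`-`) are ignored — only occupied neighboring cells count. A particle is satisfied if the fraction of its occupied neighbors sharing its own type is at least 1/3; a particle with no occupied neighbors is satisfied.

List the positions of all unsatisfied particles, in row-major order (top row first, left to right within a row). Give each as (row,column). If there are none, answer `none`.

(0,2), (2,0), (3,3)

(0,0)B 1/3 satisfied
(0,1)R 2/5 satisfied
(0,2)R 1/4 not
(1,0)R 2/5 satisfied
(1,1)B 4/8 satisfied
(1,2)B 4/7 satisfied
(1,3)B 3/4 satisfied
(2,0)B 1/5 not
(2,1)R 3/8 satisfied
(2,2)B 5/8 satisfied
(2,3)B 4/5 satisfied
(3,0)R 3/4 satisfied
(3,1)R 3/6 satisfied
(3,2)B 2/6 satisfied
(3,3)R 1/4 not
(4,0)R 2/2 satisfied
(4,3)R 1/2 satisfied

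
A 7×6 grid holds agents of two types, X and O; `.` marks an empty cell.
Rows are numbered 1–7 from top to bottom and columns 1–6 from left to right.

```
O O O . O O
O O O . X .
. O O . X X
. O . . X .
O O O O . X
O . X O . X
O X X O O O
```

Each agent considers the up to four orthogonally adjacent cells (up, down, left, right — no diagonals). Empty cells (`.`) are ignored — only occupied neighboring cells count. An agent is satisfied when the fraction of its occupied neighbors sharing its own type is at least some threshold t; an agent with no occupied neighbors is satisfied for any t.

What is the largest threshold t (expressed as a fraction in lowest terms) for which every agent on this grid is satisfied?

1/3

Row 1: (1,1)O 2/2 · (1,2)O 3/3 · (1,3)O 2/2 · (1,5)O 1/2 · (1,6)O 1/1
Row 2: (2,1)O 2/2 · (2,2)O 4/4 · (2,3)O 3/3 · (2,5)X 1/2
Row 3: (3,2)O 3/3 · (3,3)O 2/2 · (3,5)X 3/3 · (3,6)X 1/1
Row 4: (4,2)O 2/2 · (4,5)X 1/1
Row 5: (5,1)O 2/2 · (5,2)O 3/3 · (5,3)O 2/3 · (5,4)O 2/2 · (5,6)X 1/1
Row 6: (6,1)O 2/2 · (6,3)X 1/3 · (6,4)O 2/3 · (6,6)X 1/2
Row 7: (7,1)O 1/2 · (7,2)X 1/2 · (7,3)X 2/3 · (7,4)O 2/3 · (7,5)O 2/2 · (7,6)O 1/2
The smallest same-type fraction is 1/3 at (6,3), which reduces to 1/3. Any threshold above that leaves this agent unsatisfied.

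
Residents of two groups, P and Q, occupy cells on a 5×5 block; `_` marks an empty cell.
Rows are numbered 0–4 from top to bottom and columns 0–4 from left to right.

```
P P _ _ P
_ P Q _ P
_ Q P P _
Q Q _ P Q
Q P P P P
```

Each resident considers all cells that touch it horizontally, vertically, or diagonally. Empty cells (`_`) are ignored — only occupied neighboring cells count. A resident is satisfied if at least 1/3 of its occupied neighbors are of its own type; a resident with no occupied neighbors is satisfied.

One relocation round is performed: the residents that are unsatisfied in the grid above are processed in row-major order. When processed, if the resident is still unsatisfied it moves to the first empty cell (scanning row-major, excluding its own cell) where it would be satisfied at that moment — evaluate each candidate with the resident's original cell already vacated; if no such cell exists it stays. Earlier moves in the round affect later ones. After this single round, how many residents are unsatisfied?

0

Initially unsatisfied (in order): (1,2), (3,4), (4,1).
  (1,2) → (2,0).
  (3,4) → (1,0).
  (4,1) → (0,2).
Resulting grid:
P P P _ P
Q P _ _ P
Q Q P P _
Q Q _ P _
Q _ P P P
All satisfied now.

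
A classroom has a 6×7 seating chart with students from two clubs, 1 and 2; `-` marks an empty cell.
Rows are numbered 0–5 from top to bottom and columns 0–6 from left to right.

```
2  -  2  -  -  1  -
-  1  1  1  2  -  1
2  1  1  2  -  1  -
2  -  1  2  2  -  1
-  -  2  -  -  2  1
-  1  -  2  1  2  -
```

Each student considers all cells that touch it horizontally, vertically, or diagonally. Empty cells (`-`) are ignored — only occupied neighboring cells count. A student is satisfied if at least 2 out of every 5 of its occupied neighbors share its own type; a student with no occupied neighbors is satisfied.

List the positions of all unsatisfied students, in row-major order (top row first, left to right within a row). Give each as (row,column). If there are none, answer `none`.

(0,0)2 0/1 not
(0,2)2 0/3 not
(0,5)1 1/2 satisfied
(1,1)1 3/6 satisfied
(1,2)1 4/6 satisfied
(1,3)1 2/5 satisfied
(1,4)2 1/4 not
(1,6)1 2/2 satisfied
(2,0)2 1/3 not
(2,1)1 4/6 satisfied
(2,2)1 5/7 satisfied
(2,3)2 3/7 satisfied
(2,5)1 2/4 satisfied
(3,0)2 1/2 satisfied
(3,2)1 2/5 satisfied
(3,3)2 3/5 satisfied
(3,4)2 3/4 satisfied
(3,6)1 2/3 satisfied
(4,2)2 2/4 satisfied
(4,5)2 2/5 satisfied
(4,6)1 1/3 not
(5,1)1 0/1 not
(5,3)2 1/2 satisfied
(5,4)1 0/3 not
(5,5)2 1/3 not

(0,0), (0,2), (1,4), (2,0), (4,6), (5,1), (5,4), (5,5)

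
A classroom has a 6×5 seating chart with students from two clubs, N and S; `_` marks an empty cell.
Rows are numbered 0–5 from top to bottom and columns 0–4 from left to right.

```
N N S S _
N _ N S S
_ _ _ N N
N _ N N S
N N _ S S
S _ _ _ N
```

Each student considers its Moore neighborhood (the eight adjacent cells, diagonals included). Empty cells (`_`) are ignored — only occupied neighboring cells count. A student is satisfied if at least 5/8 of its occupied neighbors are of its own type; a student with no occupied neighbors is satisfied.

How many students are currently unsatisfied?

12

Row 0: (0,0)N 2/2 ok · (0,1)N 3/4 ok · (0,2)S 2/4 unhappy · (0,3)S 3/4 ok
Row 1: (1,0)N 2/2 ok · (1,2)N 2/5 unhappy · (1,3)S 3/6 unhappy · (1,4)S 2/4 unhappy
Row 2: (2,3)N 4/7 unhappy · (2,4)N 2/5 unhappy
Row 3: (3,0)N 2/2 ok · (3,2)N 3/4 ok · (3,3)N 3/6 unhappy · (3,4)S 2/5 unhappy
Row 4: (4,0)N 2/3 ok · (4,1)N 3/4 ok · (4,3)S 2/5 unhappy · (4,4)S 2/4 unhappy
Row 5: (5,0)S 0/2 unhappy · (5,4)N 0/2 unhappy
Unsatisfied: (0,2), (1,2), (1,3), (1,4), (2,3), (2,4), (3,3), (3,4), (4,3), (4,4), (5,0), (5,4) — 12 in total.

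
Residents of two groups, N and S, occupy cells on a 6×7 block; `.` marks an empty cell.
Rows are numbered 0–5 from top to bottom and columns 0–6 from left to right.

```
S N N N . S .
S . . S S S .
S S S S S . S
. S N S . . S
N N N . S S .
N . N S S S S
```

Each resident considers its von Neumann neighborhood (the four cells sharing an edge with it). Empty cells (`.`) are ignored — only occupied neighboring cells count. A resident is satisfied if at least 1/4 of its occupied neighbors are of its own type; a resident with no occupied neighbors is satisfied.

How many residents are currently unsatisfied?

0

(0,0)S 1/2 ok
(0,1)N 1/2 ok
(0,2)N 2/2 ok
(0,3)N 1/2 ok
(0,5)S 1/1 ok
(1,0)S 2/2 ok
(1,3)S 2/3 ok
(1,4)S 3/3 ok
(1,5)S 2/2 ok
(2,0)S 2/2 ok
(2,1)S 3/3 ok
(2,2)S 2/3 ok
(2,3)S 4/4 ok
(2,4)S 2/2 ok
(2,6)S 1/1 ok
(3,1)S 1/3 ok
(3,2)N 1/4 ok
(3,3)S 1/2 ok
(3,6)S 1/1 ok
(4,0)N 2/2 ok
(4,1)N 2/3 ok
(4,2)N 3/3 ok
(4,4)S 2/2 ok
(4,5)S 2/2 ok
(5,0)N 1/1 ok
(5,2)N 1/2 ok
(5,3)S 1/2 ok
(5,4)S 3/3 ok
(5,5)S 3/3 ok
(5,6)S 1/1 ok
Every one meets the threshold.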